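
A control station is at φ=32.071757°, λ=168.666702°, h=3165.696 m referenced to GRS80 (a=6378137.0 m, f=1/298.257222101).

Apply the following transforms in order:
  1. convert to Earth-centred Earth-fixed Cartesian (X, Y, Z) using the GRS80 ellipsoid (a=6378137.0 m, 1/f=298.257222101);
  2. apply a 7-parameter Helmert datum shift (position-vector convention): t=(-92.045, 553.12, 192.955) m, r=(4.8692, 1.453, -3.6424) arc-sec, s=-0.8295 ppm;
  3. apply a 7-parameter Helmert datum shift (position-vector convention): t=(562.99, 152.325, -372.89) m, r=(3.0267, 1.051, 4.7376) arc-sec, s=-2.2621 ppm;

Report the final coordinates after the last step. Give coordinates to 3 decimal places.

X=-5306456.623 m, Y=1064191.821 m, Z=3368772.392 m

start: φ=32.071757°, λ=168.666702°, h=3165.696 m
→ ECEF (a=6378137.000, f=1/298.257222101): X=-5306979.2125, Y=1063646.8094, Z=3368857.5923
→ Helmert 7p (PV): X=-5307024.3412, Y=1064213.2351, Z=3369110.2460
→ Helmert 7p (PV): X=-5306456.6226, Y=1064191.8208, Z=3368772.3921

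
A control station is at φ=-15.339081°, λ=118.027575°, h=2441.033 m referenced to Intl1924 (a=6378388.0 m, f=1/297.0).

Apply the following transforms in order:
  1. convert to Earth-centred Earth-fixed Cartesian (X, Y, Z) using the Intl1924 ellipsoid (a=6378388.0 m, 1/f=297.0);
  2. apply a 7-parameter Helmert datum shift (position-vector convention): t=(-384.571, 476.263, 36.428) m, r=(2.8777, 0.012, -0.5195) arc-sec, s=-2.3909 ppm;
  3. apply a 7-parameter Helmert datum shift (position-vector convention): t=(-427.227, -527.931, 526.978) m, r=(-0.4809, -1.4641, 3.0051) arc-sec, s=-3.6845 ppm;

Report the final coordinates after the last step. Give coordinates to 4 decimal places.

X=-2893048.0634 m, Y=5433027.6271 m, Z=-1676361.4329 m

start: φ=-15.339081°, λ=118.027575°, h=2441.033 m
→ ECEF (a=6378388.000, f=1/297.0): X=-2892200.1641, Y=5433127.6763, Z=-1676977.7950
→ Helmert 7p (PV): X=-2892564.2338, Y=5433621.6298, Z=-1676861.3893
→ Helmert 7p (PV): X=-2893048.0634, Y=5433027.6271, Z=-1676361.4329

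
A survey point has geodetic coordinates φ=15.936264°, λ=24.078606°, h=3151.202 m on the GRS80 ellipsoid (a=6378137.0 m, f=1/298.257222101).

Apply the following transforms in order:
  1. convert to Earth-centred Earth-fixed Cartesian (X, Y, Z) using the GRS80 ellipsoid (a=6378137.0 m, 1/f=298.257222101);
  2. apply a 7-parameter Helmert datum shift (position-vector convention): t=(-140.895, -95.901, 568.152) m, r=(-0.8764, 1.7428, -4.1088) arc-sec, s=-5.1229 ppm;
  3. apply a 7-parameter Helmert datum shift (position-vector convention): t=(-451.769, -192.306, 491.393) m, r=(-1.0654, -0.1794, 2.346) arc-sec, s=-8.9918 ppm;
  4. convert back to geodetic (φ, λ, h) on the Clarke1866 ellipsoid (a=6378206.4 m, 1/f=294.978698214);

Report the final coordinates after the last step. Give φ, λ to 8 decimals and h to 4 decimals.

start: φ=15.936264°, λ=24.078606°, h=3151.202 m
→ ECEF (a=6378137.000, f=1/298.257222101): X=5603536.3332, Y=2504072.3476, Z=1740812.4397
→ Helmert 7p (PV): X=5603431.3214, Y=2503859.3930, Z=1741313.6883
→ Helmert 7p (PV): X=5602899.1750, Y=2503717.2983, Z=1741781.3645
→ geod (Bowring, a=6378206.400): φ=15.94761417°, λ=24.07800659°, h=2667.1928 m

φ=15.94761417°, λ=24.07800659°, h=2667.1928 m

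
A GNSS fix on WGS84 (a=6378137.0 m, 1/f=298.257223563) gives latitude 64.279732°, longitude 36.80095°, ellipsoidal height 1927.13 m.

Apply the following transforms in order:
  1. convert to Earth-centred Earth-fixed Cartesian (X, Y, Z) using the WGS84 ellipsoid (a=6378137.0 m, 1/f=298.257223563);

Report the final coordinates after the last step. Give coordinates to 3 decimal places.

X=2223088.590 m, Y=1663140.235 m, Z=5725052.991 m

start: φ=64.279732°, λ=36.800950°, h=1927.130 m
→ ECEF (a=6378137.000, f=1/298.257223563): X=2223088.5900, Y=1663140.2354, Z=5725052.9914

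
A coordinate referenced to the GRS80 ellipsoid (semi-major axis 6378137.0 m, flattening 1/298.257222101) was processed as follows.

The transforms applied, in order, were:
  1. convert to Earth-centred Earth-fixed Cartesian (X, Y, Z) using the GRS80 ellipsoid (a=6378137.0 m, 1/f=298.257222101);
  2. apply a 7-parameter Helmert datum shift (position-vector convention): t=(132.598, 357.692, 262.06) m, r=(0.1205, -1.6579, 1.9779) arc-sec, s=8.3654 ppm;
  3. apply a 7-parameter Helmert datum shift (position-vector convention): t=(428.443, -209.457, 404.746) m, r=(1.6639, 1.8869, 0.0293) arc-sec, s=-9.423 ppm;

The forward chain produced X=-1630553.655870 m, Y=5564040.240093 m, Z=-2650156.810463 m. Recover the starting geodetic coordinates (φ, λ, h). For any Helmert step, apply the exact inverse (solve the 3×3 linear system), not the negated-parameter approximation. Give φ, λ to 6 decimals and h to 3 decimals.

start: X=-1630553.6559, Y=5564040.2401, Z=-2650156.8105 m
→ Helmert⁻¹: X=-1630972.4294, Y=5564280.9789, Z=-2650646.3390
→ Helmert⁻¹: X=-1631059.3368, Y=5563890.8347, Z=-2650876.3637
→ geod (Bowring, a=6378137.000): φ=-24.71582400°, λ=106.33854400°, h=870.3050 m

φ=-24.715824°, λ=106.338544°, h=870.305 m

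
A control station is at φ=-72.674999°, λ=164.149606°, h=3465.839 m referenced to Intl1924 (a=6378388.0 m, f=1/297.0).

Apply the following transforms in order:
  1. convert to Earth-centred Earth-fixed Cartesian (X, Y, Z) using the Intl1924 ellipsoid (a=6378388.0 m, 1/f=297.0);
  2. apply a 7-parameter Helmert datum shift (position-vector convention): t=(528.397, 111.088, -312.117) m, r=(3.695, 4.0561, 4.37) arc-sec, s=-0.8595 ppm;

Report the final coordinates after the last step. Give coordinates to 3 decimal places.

X=-1833425.936 m, Y=520843.351 m, Z=-6070254.656 m

start: φ=-72.674999°, λ=164.149606°, h=3465.839 m
→ ECEF (a=6378388.000, f=1/297.0): X=-1833825.5147, Y=520662.8257, Z=-6069993.1441
→ Helmert 7p (PV): X=-1833425.9360, Y=520843.3511, Z=-6070254.6556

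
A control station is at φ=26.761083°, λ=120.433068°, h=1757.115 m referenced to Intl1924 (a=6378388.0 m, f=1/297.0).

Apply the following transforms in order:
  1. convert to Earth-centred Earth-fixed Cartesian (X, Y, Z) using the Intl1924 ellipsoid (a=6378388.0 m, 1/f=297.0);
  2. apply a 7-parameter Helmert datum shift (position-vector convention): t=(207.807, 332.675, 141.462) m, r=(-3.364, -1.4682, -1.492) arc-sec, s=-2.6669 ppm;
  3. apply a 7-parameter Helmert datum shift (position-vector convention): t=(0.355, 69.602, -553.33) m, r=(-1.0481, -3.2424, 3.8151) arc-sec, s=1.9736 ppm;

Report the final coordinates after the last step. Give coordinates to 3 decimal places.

start: φ=26.761083°, λ=120.433068°, h=1757.115 m
→ ECEF (a=6378388.000, f=1/297.0): X=-2887566.1828, Y=4915235.6365, Z=2855433.9192
→ Helmert 7p (PV): X=-2887335.4461, Y=4915622.6595, Z=2855467.0492
→ Helmert 7p (PV): X=-2887476.5966, Y=4915663.0679, Z=2854848.9890

X=-2887476.597 m, Y=4915663.068 m, Z=2854848.989 m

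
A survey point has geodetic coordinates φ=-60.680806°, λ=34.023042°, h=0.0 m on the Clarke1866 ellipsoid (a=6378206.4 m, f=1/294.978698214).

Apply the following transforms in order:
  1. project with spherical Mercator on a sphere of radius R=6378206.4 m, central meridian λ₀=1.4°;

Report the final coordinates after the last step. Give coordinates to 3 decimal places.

E=3631619.939 m, N=-8552990.058 m

start: φ=-60.680806°, λ=34.023042°, h=0.000 m
→ merc (R=6378206.4, λ₀=1.4°): E=3631619.9385, N=-8552990.0584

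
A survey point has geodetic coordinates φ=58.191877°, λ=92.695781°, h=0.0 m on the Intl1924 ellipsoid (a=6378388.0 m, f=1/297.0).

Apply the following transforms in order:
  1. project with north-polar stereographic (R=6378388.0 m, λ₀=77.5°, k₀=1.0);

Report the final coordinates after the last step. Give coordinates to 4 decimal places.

start: φ=58.191877°, λ=92.695781°, h=0.000 m
→ stereo (R=6378388.0, λ₀=77.5°): E=952757.6618, N=-3507751.6042

E=952757.6618 m, N=-3507751.6042 m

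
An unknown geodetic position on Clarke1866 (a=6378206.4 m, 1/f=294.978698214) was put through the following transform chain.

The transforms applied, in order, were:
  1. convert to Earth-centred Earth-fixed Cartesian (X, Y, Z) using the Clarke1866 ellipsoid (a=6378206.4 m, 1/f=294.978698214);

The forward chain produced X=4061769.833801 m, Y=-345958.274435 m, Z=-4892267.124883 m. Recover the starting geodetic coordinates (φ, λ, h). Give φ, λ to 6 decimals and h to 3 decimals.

φ=-50.388458°, λ=-4.868376°, h=2622.579 m

start: X=4061769.8338, Y=-345958.2744, Z=-4892267.1249 m
→ geod (Bowring, a=6378206.400): φ=-50.38845800°, λ=-4.86837600°, h=2622.5790 m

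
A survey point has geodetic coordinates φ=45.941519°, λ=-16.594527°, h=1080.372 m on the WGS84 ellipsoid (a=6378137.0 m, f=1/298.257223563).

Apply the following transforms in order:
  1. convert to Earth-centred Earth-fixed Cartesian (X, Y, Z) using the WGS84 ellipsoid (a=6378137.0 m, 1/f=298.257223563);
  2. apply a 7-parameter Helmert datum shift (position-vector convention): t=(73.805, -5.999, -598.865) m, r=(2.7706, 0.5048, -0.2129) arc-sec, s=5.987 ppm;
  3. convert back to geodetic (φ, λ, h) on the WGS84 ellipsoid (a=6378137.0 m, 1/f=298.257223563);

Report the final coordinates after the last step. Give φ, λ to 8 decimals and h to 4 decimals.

start: φ=45.941519°, λ=-16.594527°, h=1080.372 m
→ ECEF (a=6378137.000, f=1/298.257223563): X=4258662.3395, Y=-1269119.4476, Z=4561506.1204
→ Helmert 7p (PV): X=4258771.4948, Y=-1269198.7121, Z=4560907.0954
→ geod (Bowring, a=6378137.000): φ=45.93694913°, λ=-16.59510447°, h=738.4012 m

φ=45.93694913°, λ=-16.59510447°, h=738.4012 m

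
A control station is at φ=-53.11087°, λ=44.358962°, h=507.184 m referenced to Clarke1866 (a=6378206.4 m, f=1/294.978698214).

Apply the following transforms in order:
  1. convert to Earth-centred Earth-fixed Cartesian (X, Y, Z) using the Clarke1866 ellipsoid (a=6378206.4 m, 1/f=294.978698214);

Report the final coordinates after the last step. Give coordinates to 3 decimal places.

start: φ=-53.110870°, λ=44.358962°, h=507.184 m
→ ECEF (a=6378206.400, f=1/294.978698214): X=2743537.1258, Y=2682823.2584, Z=-5078161.7375

X=2743537.126 m, Y=2682823.258 m, Z=-5078161.737 m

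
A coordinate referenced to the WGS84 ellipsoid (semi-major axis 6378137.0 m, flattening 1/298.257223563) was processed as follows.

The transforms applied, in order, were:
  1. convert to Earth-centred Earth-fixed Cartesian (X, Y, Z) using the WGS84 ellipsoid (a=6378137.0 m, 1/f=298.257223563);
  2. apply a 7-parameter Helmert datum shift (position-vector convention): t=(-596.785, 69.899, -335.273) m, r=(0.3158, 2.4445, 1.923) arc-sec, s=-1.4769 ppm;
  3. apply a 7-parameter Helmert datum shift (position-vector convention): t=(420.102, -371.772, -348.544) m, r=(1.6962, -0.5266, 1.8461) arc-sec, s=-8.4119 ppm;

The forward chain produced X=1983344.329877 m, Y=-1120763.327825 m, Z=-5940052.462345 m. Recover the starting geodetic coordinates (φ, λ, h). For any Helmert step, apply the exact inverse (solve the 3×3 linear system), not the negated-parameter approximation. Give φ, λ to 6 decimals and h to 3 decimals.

start: X=1983344.3299, Y=-1120763.3278, Z=-5940052.4623 m
→ Helmert⁻¹: X=1982915.7155, Y=-1120467.5729, Z=-5939749.7313
→ Helmert⁻¹: X=1983575.3723, Y=-1120566.7131, Z=-5939398.0067
→ geod (Bowring, a=6378137.000): φ=-69.14271600°, λ=-29.46309000°, h=1860.2980 m

φ=-69.142716°, λ=-29.463090°, h=1860.298 m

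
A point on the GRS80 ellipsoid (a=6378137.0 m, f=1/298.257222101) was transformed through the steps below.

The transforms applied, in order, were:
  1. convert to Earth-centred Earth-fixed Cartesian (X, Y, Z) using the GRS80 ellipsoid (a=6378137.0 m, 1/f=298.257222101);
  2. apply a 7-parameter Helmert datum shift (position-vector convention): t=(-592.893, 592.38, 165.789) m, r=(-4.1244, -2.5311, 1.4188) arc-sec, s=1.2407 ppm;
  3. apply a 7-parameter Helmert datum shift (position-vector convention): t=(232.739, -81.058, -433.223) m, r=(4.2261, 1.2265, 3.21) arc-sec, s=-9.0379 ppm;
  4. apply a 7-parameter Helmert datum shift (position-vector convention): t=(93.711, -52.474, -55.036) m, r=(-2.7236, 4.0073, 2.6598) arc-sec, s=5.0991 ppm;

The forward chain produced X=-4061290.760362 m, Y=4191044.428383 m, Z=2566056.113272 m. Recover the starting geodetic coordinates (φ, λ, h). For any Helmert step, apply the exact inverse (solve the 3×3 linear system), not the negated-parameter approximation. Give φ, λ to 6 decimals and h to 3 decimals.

start: X=-4061290.7604, Y=4191044.4284, Z=2566056.1133 m
→ Helmert⁻¹: X=-4061359.5711, Y=4191094.0198, Z=2566074.5015
→ Helmert⁻¹: X=-4061579.0516, Y=4191328.7486, Z=2566420.8945
→ Helmert⁻¹: X=-4060920.8018, Y=4190707.7858, Z=2566385.5495
→ geod (Bowring, a=6378137.000): φ=23.88146200°, λ=134.09888900°, h=250.8150 m

φ=23.881462°, λ=134.098889°, h=250.815 m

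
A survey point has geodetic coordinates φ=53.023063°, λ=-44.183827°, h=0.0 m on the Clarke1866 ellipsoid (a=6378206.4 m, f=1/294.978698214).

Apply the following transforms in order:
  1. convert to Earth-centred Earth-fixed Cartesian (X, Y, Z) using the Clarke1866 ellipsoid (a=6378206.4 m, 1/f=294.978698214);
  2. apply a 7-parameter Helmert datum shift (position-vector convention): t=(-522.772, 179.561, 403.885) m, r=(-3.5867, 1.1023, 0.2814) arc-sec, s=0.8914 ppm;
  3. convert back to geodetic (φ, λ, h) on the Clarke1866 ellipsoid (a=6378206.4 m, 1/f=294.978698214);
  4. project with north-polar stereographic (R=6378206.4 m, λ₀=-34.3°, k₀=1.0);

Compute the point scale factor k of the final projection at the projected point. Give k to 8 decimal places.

start: φ=53.023063°, λ=-44.183827°, h=0.000 m
→ ECEF (a=6378206.400, f=1/294.978698214): X=2757107.8772, Y=-2679656.4410, Z=5071884.3432
→ Helmert 7p (PV): X=2756618.3233, Y=-2679387.3131, Z=5072324.6111
→ geod (Bowring, a=6378206.400): φ=53.02930913°, λ=-44.18603594°, h=27.7745 m
→ into stereo (λ₀=-34.3°): φ=53.02930913°, λ−λ₀=-9.88603594°
scale k = 1.11176380

1.11176380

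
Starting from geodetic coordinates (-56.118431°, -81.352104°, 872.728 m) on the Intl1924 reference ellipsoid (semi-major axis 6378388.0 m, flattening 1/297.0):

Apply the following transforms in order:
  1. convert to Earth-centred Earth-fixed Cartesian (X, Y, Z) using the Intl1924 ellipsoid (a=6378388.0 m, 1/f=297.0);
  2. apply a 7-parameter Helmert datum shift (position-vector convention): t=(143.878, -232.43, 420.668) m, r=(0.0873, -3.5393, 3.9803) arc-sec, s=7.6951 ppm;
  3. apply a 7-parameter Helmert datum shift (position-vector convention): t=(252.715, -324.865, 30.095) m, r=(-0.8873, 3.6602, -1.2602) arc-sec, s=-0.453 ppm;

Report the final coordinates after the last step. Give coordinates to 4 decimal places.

X=536418.3207 m, Y=-3524635.2677 m, Z=-5272212.2529 m

start: φ=-56.118431°, λ=-81.352104°, h=872.728 m
→ ECEF (a=6378388.000, f=1/297.0): X=535974.4571, Y=-3524039.0695, Z=-5272638.1803
→ Helmert 7p (PV): X=536280.9375, Y=-3524286.0429, Z=-5272250.3804
→ Helmert 7p (PV): X=536418.3207, Y=-3524635.2677, Z=-5272212.2529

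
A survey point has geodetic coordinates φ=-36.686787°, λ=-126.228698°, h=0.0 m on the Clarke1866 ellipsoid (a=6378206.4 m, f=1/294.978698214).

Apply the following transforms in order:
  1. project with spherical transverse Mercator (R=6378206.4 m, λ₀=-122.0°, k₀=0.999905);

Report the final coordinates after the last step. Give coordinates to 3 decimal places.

E=-377556.048 m, N=-4091943.512 m

start: φ=-36.686787°, λ=-126.228698°, h=0.000 m
→ tm (R=6378206.4, λ₀=-122.0°): E=-377556.0479, N=-4091943.5122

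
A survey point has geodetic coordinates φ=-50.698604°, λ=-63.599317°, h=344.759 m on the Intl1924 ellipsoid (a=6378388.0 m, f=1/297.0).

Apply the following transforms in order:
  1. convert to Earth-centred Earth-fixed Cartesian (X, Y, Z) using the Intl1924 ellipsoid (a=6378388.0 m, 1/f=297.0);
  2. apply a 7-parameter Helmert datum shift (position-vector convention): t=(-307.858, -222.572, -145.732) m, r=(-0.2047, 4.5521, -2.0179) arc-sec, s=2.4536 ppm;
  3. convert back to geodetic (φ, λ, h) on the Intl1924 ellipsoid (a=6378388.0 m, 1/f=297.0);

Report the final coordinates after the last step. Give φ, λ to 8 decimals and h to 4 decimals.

start: φ=-50.698604°, λ=-63.599317°, h=344.759 m
→ ECEF (a=6378388.000, f=1/297.0): X=1800123.8529, Y=-3626217.4486, Z=-4912737.7181
→ Helmert 7p (PV): X=1799676.5156, Y=-3626471.4041, Z=-4912931.6327
→ geod (Bowring, a=6378388.000): φ=-50.69950910°, λ=-63.60658574°, h=512.9281 m

φ=-50.69950910°, λ=-63.60658574°, h=512.9281 m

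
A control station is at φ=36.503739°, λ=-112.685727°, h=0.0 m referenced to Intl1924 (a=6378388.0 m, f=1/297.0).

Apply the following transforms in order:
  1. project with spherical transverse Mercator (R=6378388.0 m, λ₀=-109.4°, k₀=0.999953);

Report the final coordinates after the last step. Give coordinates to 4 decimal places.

E=-294053.6687 m, N=4068565.4073 m

start: φ=36.503739°, λ=-112.685727°, h=0.000 m
→ tm (R=6378388.0, λ₀=-109.4°): E=-294053.6687, N=4068565.4073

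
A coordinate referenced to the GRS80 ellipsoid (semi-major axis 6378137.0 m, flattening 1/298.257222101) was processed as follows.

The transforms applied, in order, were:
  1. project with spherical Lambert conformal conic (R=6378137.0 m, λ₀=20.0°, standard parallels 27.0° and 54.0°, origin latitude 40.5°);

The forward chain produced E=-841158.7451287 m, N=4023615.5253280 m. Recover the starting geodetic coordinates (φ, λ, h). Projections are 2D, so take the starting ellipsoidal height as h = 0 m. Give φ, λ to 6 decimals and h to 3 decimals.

φ=74.163630°, λ=-2.676736°, h=0.000 m

start: E=-841158.7451, N=4023615.5253 m
→ lcc⁻¹: φ=74.16363000°, λ=-2.67673600°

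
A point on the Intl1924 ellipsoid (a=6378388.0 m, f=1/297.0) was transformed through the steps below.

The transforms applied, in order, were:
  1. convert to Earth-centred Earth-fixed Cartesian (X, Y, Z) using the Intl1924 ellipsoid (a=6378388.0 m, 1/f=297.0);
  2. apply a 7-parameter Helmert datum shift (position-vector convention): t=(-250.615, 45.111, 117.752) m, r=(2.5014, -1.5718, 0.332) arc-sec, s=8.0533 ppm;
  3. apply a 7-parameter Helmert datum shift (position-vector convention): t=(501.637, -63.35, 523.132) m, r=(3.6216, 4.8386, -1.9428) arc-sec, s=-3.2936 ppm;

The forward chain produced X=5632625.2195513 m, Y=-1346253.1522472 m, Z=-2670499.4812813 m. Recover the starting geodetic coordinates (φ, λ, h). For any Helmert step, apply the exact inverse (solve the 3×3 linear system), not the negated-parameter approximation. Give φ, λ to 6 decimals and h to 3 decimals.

φ=-24.907721°, λ=-13.442702°, h=2744.814 m

start: X=5632625.2196, Y=-1346253.1522, Z=-2670499.4813 m
→ Helmert⁻¹: X=5632217.4662, Y=-1346188.0817, Z=-2670875.6525
→ Helmert⁻¹: X=5632400.2009, Y=-1346263.8085, Z=-2670998.4887
→ geod (Bowring, a=6378388.000): φ=-24.90772100°, λ=-13.44270200°, h=2744.8140 m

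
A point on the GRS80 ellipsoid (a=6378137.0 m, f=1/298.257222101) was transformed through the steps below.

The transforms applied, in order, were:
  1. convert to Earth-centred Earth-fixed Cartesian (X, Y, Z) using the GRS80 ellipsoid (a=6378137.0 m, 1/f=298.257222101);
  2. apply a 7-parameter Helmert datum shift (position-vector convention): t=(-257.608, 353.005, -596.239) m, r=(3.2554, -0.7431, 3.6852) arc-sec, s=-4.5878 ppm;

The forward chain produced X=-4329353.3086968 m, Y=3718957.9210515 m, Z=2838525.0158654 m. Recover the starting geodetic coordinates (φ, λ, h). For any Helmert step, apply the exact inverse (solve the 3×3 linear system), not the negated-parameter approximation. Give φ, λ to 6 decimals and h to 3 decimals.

start: X=-4329353.3087, Y=3718957.9211, Z=2838525.0159 m
→ Helmert⁻¹: X=-4329038.8932, Y=3718744.1288, Z=2839091.1847
→ geod (Bowring, a=6378137.000): φ=26.60305800°, λ=139.33666200°, h=295.0300 m

φ=26.603058°, λ=139.336662°, h=295.030 m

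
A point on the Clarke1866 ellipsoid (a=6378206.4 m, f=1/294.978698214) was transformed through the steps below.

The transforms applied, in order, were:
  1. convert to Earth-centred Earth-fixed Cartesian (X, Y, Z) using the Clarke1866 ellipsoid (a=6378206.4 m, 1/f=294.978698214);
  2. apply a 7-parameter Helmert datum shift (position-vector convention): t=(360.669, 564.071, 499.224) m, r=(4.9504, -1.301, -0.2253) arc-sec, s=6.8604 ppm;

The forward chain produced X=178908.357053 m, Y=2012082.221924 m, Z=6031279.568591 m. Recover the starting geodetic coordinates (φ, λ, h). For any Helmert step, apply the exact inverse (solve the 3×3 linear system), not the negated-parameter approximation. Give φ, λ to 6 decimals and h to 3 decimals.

start: X=178908.3571, Y=2012082.2219, Z=6031279.5686 m
→ Helmert⁻¹: X=178582.3040, Y=2011649.2841, Z=6030689.5649
→ geod (Bowring, a=6378206.400): φ=71.60214100°, λ=84.92691900°, h=1107.5320 m

φ=71.602141°, λ=84.926919°, h=1107.532 m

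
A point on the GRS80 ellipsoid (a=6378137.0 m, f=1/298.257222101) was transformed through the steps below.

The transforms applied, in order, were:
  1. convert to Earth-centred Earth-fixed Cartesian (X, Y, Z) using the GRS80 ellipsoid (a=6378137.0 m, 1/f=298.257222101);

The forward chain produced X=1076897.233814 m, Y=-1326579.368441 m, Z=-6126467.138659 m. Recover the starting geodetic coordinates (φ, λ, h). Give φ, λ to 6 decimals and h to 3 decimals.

start: X=1076897.2338, Y=-1326579.3684, Z=-6126467.1387 m
→ geod (Bowring, a=6378137.000): φ=-74.51558200°, λ=-50.93082600°, h=1988.2660 m

φ=-74.515582°, λ=-50.930826°, h=1988.266 m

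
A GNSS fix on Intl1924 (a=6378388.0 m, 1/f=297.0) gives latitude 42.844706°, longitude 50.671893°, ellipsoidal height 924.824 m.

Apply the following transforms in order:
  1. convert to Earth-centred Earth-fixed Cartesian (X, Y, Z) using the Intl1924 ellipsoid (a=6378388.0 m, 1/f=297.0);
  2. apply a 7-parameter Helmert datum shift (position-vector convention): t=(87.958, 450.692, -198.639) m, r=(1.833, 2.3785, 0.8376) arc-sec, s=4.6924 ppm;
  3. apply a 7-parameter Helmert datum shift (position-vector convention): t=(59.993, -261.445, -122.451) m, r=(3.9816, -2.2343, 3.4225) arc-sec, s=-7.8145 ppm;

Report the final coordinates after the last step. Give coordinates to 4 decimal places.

X=2968977.7229 m, Y=3623789.6056 m, Z=4315338.2972 m

start: φ=42.844706°, λ=50.671893°, h=924.824 m
→ ECEF (a=6378388.000, f=1/297.0): X=2968910.8713, Y=3623672.0069, Z=4315572.7746
→ Helmert 7p (PV): X=2969047.8099, Y=3624113.4078, Z=4315392.3529
→ Helmert 7p (PV): X=2968977.7229, Y=3623789.6056, Z=4315338.2972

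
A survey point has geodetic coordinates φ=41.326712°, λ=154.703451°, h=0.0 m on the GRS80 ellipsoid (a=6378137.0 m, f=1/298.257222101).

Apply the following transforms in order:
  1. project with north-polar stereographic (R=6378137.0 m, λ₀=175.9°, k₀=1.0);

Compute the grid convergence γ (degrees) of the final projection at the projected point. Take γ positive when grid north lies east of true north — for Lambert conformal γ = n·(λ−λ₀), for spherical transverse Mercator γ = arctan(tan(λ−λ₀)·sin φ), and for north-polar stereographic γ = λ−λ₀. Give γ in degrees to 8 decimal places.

start: φ=41.326712°, λ=154.703451°, h=0.000 m
→ into stereo (λ₀=175.9°): φ=41.32671200°, λ−λ₀=-21.19654900°
convergence γ = -21.19654900°

-21.19654900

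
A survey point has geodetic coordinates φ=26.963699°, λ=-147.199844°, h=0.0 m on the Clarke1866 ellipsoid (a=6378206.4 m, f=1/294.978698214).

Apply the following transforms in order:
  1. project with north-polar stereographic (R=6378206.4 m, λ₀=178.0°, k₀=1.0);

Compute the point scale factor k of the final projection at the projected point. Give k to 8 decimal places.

start: φ=26.963699°, λ=-147.199844°, h=0.000 m
→ into stereo (λ₀=178.0°): φ=26.96369900°, λ−λ₀=34.80015600°
scale k = 1.37605915

1.37605915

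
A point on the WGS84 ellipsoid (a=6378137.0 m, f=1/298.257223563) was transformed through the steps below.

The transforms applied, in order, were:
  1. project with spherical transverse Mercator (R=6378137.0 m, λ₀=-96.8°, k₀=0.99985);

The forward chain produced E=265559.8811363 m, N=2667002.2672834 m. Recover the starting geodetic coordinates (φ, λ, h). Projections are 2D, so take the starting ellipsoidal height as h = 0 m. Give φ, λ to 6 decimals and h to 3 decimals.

φ=23.939623°, λ=-94.190111°, h=0.000 m

start: E=265559.8811, N=2667002.2673 m
→ tm⁻¹: φ=23.93962300°, λ=-94.19011100°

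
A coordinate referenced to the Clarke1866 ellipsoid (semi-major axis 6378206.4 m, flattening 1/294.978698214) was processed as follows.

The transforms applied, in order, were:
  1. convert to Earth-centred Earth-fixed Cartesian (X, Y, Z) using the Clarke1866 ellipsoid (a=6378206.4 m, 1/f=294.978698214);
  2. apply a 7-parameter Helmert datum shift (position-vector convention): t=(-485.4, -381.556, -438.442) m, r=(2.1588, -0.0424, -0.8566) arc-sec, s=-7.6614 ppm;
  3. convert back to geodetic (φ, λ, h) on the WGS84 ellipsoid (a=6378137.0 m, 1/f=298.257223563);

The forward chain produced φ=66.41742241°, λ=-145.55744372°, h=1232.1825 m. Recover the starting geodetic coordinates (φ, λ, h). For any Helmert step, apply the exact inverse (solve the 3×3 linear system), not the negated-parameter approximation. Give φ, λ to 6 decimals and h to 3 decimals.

φ=66.425971°, λ=-145.559215°, h=1566.749 m

start: φ=66.417422°, λ=-145.557444°, h=1232.183 m
→ ECEF (a=6378137.000, f=1/298.257223563): X=-2110721.7041, Y=-1447545.2242, Z=5823854.1266
→ Helmert⁻¹: X=-2110245.2646, Y=-1447122.5607, Z=5824352.7708
→ geod (Bowring, a=6378206.400): φ=66.42597100°, λ=-145.55921500°, h=1566.7490 m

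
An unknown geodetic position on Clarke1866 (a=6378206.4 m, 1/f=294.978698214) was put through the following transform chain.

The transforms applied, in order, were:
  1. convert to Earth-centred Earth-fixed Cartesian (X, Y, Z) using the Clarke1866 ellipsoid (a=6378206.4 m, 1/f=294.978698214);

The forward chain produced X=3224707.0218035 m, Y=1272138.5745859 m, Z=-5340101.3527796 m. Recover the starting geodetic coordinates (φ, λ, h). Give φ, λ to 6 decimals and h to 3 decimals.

start: X=3224707.0218, Y=1272138.5746, Z=-5340101.3528 m
→ geod (Bowring, a=6378206.400): φ=-57.18746500°, λ=21.52910600°, h=3641.1340 m

φ=-57.187465°, λ=21.529106°, h=3641.134 m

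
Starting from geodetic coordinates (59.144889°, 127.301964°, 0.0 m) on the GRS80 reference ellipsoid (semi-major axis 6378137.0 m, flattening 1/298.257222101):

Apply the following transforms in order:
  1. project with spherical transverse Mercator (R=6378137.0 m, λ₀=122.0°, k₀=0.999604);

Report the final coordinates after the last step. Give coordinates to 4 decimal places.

E=302376.2947 m, N=6593395.1070 m

start: φ=59.144889°, λ=127.301964°, h=0.000 m
→ tm (R=6378137.0, λ₀=122.0°): E=302376.2947, N=6593395.1070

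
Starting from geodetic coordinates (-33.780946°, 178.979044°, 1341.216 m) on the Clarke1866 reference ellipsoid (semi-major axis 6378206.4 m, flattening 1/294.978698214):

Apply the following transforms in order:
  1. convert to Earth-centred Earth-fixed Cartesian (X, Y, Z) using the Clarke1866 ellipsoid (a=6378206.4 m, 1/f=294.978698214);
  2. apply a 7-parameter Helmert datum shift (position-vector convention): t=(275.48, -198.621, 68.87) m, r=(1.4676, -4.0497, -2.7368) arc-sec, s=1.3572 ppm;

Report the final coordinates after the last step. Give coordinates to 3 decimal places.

X=-5306858.945 m, Y=94476.218 m, Z=-3526877.481 m

start: φ=-33.780946°, λ=178.979044°, h=1341.216 m
→ ECEF (a=6378206.400, f=1/294.978698214): X=-5307197.7211, Y=94579.1986, Z=-3526838.0385
→ Helmert 7p (PV): X=-5306858.9449, Y=94476.2179, Z=-3526877.4812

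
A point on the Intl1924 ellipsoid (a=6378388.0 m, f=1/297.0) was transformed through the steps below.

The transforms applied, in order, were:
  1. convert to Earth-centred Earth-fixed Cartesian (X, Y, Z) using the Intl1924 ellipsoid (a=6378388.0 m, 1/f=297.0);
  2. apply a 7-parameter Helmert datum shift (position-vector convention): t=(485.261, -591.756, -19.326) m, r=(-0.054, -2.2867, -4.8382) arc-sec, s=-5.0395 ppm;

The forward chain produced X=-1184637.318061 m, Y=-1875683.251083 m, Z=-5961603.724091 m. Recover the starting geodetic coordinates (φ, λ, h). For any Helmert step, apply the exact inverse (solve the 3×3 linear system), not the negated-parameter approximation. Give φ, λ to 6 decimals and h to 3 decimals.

φ=-69.716160°, λ=-122.294421°, h=1413.868 m

start: X=-1184637.3181, Y=-1875683.2511, Z=-5961603.7241 m
→ Helmert⁻¹: X=-1185150.6598, Y=-1875127.1831, Z=-5961601.7937
→ geod (Bowring, a=6378388.000): φ=-69.71616000°, λ=-122.29442100°, h=1413.8680 m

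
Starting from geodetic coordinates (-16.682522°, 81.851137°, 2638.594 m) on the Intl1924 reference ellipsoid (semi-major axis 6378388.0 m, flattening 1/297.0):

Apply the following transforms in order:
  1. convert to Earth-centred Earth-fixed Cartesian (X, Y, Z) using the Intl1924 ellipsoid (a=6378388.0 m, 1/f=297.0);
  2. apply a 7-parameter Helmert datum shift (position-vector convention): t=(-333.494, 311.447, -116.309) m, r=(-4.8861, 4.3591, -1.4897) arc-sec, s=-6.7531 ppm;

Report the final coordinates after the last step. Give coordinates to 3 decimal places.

X=866318.122 m, Y=6052630.565 m, Z=-1820250.882 m

start: φ=-16.682522°, λ=81.851137°, h=2638.594 m
→ ECEF (a=6378388.000, f=1/297.0): X=866652.2188, Y=6052409.3624, Z=-1819985.1771
→ Helmert 7p (PV): X=866318.1216, Y=6052630.5653, Z=-1820250.8823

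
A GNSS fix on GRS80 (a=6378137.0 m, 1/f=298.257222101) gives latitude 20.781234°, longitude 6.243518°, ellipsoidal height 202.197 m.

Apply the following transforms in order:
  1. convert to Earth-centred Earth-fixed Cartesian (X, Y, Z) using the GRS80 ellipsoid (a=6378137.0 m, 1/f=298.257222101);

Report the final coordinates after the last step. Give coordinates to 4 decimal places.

start: φ=20.781234°, λ=6.243518°, h=202.197 m
→ ECEF (a=6378137.000, f=1/298.257222101): X=5930505.2014, Y=648816.9816, Z=2248838.1678

X=5930505.2014 m, Y=648816.9816 m, Z=2248838.1678 m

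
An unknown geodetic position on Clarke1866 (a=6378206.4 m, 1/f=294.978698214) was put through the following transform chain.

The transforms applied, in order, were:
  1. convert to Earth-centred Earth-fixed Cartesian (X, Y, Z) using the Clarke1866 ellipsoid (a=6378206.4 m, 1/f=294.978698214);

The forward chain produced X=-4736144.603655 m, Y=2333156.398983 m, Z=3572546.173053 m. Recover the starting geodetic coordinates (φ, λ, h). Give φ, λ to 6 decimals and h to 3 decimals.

φ=34.265530°, λ=153.773862°, h=3384.461 m

start: X=-4736144.6037, Y=2333156.3990, Z=3572546.1731 m
→ geod (Bowring, a=6378206.400): φ=34.26553000°, λ=153.77386200°, h=3384.4610 m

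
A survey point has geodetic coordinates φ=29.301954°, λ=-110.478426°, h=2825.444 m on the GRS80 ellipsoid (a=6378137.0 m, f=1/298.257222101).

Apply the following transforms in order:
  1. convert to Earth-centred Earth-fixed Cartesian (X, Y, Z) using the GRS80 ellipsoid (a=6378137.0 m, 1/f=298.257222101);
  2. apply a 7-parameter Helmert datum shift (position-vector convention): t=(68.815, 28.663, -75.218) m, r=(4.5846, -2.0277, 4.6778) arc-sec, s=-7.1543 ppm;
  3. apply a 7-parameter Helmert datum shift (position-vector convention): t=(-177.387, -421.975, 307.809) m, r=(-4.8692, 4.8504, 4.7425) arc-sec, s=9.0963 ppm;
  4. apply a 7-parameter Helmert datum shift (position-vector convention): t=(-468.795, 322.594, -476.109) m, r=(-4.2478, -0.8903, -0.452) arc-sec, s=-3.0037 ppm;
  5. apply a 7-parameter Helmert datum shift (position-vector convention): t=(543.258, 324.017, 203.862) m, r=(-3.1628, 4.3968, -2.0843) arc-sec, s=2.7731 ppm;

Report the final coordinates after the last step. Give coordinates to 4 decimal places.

start: φ=29.301954°, λ=-110.478426°, h=2825.444 m
→ ECEF (a=6378137.000, f=1/298.257222101): X=-1948340.4313, Y=-5217060.8933, Z=3104512.9378
→ Helmert 7p (PV): X=-1948169.8813, Y=-5217108.0940, Z=3104280.3985
→ Helmert 7p (PV): X=-1948172.0360, Y=-5217549.0367, Z=3104785.4164
→ Helmert 7p (PV): X=-1948659.8139, Y=-5217142.5621, Z=3104399.0221
→ Helmert 7p (PV): X=-1948108.5045, Y=-5216765.7195, Z=3104733.0295

X=-1948108.5045 m, Y=-5216765.7195 m, Z=3104733.0295 m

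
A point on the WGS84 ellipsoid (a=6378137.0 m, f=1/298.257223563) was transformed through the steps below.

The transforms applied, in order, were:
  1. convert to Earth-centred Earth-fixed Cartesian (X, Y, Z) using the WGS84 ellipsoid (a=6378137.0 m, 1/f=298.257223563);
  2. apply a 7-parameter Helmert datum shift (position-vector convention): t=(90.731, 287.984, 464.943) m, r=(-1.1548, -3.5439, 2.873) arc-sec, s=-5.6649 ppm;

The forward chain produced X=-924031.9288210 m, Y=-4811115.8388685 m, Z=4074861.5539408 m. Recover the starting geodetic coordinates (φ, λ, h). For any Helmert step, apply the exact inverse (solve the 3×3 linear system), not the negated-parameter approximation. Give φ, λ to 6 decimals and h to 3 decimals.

φ=39.936695°, λ=-100.872295°, h=2819.712 m

start: X=-924031.9288, Y=-4811115.8389, Z=4074861.5539 m
→ Helmert⁻¹: X=-924124.9083, Y=-4811441.0184, Z=4074408.6323
→ geod (Bowring, a=6378137.000): φ=39.93669500°, λ=-100.87229500°, h=2819.7120 m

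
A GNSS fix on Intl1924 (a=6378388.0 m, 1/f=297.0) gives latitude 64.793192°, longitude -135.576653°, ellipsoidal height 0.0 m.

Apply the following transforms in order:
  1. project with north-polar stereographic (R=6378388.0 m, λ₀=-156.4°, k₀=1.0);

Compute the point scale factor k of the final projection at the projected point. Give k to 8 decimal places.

1.04999198

start: φ=64.793192°, λ=-135.576653°, h=0.000 m
→ into stereo (λ₀=-156.4°): φ=64.79319200°, λ−λ₀=20.82334700°
scale k = 1.04999198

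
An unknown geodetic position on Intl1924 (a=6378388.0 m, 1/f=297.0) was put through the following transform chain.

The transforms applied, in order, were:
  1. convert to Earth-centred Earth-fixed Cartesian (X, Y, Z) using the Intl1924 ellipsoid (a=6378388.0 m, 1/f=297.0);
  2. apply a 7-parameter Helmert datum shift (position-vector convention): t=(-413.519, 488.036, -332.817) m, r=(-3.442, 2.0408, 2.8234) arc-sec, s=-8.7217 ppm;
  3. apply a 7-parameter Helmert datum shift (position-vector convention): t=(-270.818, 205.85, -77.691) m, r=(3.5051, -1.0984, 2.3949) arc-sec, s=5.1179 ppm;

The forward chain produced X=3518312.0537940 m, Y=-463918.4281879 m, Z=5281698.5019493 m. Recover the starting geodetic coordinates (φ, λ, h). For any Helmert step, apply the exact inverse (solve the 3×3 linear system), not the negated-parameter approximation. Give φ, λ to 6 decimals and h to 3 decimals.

start: X=3518312.0538, Y=-463918.4282, Z=5281698.5019 m
→ Helmert⁻¹: X=3518587.6021, Y=-464073.0028, Z=5281738.3104
→ Helmert⁻¹: X=3518973.1902, Y=-464701.4038, Z=5282144.2588
→ geod (Bowring, a=6378388.000): φ=56.27815200°, λ=-7.52272200°, h=404.5720 m

φ=56.278152°, λ=-7.522722°, h=404.572 m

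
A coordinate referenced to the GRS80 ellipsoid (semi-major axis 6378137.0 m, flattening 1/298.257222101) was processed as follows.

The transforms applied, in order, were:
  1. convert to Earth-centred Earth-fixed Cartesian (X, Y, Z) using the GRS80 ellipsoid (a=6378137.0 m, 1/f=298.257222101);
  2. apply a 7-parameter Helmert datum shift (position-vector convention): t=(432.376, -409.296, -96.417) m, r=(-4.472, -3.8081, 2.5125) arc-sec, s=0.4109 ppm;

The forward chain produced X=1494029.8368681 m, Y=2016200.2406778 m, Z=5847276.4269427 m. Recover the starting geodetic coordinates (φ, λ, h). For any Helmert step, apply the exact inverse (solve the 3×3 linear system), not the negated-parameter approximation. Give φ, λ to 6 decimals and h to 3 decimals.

start: X=1494029.8369, Y=2016200.2407, Z=5847276.4269 m
→ Helmert⁻¹: X=1493729.3651, Y=2016463.7366, Z=5847386.5824
→ geod (Bowring, a=6378137.000): φ=66.91210600°, λ=53.47018100°, h=3054.7980 m

φ=66.912106°, λ=53.470181°, h=3054.798 m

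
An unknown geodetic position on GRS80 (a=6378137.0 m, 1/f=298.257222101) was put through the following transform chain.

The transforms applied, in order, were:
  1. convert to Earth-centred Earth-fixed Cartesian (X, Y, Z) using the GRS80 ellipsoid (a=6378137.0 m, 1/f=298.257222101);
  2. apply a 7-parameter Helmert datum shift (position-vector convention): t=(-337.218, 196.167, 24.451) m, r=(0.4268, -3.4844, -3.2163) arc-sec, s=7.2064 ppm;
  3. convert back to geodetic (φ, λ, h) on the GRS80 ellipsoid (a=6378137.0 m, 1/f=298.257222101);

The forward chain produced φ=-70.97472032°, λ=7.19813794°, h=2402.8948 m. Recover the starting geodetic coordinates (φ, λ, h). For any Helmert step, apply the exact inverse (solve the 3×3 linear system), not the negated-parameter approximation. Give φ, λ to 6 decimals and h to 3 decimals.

start: φ=-70.974720°, λ=7.198138°, h=2402.895 m
→ ECEF (a=6378137.000, f=1/298.257222101): X=2069768.2143, Y=261404.1934, Z=-6009634.5303
→ Helmert⁻¹: X=2069984.9210, Y=261225.9864, Z=-6009651.1820
→ geod (Bowring, a=6378137.000): φ=-70.97313700°, λ=7.19253700°, h=2481.4500 m

φ=-70.973137°, λ=7.192537°, h=2481.450 m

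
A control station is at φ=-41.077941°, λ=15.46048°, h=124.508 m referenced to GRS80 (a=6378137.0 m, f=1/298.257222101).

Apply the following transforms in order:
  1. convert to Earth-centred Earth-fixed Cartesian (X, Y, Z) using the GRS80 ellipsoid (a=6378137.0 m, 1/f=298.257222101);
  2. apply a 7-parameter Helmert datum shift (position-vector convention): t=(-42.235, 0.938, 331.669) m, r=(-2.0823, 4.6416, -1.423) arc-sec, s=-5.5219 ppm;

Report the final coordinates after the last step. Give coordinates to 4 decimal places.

X=4640615.9585 m, Y=1283472.3178 m, Z=-4168796.3957 m

start: φ=-41.077941°, λ=15.460480°, h=124.508 m
→ ECEF (a=6378137.000, f=1/298.257222101): X=4640768.7800, Y=1283552.5708, Z=-4169033.6968
→ Helmert 7p (PV): X=4640615.9585, Y=1283472.3178, Z=-4168796.3957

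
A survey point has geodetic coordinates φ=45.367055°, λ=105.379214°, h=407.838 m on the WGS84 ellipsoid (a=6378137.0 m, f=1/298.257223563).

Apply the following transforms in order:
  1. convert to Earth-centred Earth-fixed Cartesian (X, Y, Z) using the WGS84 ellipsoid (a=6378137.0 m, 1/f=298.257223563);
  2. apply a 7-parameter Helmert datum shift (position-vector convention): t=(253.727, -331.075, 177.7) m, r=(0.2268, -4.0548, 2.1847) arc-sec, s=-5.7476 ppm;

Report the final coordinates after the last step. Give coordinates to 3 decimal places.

X=-1190369.505 m, Y=4327825.415 m, Z=4516524.000 m

start: φ=45.367055°, λ=105.379214°, h=407.838 m
→ ECEF (a=6378137.000, f=1/298.257223563): X=-1190495.4483, Y=4328198.9421, Z=4516390.9019
→ Helmert 7p (PV): X=-1190369.5053, Y=4327825.4150, Z=4516523.9997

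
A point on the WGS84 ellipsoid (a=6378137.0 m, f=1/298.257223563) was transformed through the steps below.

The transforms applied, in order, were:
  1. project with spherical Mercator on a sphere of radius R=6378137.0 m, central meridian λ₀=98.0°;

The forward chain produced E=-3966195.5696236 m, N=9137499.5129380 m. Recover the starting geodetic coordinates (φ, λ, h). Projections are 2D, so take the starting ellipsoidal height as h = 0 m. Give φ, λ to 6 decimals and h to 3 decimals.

start: E=-3966195.5696, N=9137499.5129 m
→ merc⁻¹: φ=63.15151500°, λ=62.37105900°

φ=63.151515°, λ=62.371059°, h=0.000 m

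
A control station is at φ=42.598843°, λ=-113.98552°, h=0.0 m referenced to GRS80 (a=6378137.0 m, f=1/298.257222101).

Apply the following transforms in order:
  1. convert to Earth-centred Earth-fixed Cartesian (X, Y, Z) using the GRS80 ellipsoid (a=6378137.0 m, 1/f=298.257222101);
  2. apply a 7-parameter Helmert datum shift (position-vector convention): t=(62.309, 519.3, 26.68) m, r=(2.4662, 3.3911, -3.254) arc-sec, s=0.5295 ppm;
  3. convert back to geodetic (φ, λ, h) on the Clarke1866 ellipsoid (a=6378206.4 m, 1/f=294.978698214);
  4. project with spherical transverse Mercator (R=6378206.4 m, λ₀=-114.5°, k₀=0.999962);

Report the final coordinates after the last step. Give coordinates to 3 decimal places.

start: φ=42.598843°, λ=-113.985520°, h=0.000 m
→ ECEF (a=6378137.000, f=1/298.257222101): X=-1911484.2025, Y=-4296185.5184, Z=4294803.5385
→ Helmert 7p (PV): X=-1911420.0728, Y=-4295689.6887, Z=4294812.5511
→ geod (Bowring, a=6378206.400): φ=42.60395576°, λ=-113.98726219°, h=-307.1322 m
→ tm (R=6378206.4, λ₀=-114.5°): E=42010.9779, N=4742649.2916

E=42010.978 m, N=4742649.292 m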